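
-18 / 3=-6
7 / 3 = 2.33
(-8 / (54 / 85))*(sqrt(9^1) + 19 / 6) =-6290 / 81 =-77.65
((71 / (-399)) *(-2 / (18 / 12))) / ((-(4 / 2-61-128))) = 284 / 223839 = 0.00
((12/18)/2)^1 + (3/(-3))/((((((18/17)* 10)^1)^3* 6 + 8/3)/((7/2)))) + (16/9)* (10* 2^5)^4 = 35237288770902443267/1890275472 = 18641351111.44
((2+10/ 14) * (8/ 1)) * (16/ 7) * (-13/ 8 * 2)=-161.31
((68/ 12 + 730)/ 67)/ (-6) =-2207/ 1206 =-1.83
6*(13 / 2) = 39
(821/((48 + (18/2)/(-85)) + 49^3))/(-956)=-69785/9564049616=-0.00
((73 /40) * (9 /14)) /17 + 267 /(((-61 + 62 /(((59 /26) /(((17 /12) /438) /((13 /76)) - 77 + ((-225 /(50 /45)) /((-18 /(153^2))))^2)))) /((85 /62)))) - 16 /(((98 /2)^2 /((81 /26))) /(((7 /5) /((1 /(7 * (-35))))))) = 1620897328708893732604257 /225441131863175789353520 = 7.19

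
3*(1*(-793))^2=1886547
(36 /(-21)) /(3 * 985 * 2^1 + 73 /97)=-1164 /4013401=-0.00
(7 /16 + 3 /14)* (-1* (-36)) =657 /28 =23.46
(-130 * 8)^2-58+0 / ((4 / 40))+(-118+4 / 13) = 14058516 / 13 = 1081424.31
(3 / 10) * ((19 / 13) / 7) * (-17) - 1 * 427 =-428.06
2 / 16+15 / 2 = 61 / 8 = 7.62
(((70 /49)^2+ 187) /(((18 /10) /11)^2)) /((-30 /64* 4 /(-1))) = 44832920 /11907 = 3765.26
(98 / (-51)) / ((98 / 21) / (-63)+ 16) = -441 / 3655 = -0.12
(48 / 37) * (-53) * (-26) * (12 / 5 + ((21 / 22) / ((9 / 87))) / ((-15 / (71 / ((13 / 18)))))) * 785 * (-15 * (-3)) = -1492615654560 / 407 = -3667360330.61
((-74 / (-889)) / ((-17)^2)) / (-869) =-74 / 223264349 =-0.00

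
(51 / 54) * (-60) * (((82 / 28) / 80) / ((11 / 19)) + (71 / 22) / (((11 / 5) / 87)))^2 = -5090382501269537 / 5509701120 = -923894.49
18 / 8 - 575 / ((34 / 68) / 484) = -2226391 / 4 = -556597.75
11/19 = 0.58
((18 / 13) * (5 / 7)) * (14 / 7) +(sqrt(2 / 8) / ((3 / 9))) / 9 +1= 1717 / 546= 3.14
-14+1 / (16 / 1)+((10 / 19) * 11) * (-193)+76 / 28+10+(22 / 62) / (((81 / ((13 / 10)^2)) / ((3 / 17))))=-846753639187 / 756982800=-1118.59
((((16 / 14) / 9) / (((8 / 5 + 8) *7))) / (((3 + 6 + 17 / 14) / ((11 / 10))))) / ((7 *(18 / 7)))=0.00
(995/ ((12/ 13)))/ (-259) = -4.16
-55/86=-0.64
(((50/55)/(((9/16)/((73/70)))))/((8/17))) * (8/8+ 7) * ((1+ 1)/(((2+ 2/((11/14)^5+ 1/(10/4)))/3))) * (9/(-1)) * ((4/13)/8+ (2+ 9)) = -765617804344/217837763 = -3514.62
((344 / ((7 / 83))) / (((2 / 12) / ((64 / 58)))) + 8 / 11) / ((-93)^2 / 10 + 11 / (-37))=22312275760 / 714343399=31.23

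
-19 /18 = -1.06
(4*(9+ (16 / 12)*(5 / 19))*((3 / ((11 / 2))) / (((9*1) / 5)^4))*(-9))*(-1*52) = 138580000 / 152361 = 909.55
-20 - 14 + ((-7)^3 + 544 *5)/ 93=-785/ 93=-8.44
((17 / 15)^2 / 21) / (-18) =-289 / 85050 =-0.00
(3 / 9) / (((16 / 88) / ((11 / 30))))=121 / 180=0.67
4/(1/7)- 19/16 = 429/16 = 26.81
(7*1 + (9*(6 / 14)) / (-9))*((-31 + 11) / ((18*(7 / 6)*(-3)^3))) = 920 / 3969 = 0.23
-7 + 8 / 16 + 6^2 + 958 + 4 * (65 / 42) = 41735 / 42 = 993.69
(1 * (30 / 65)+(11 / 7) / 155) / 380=6653 / 5359900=0.00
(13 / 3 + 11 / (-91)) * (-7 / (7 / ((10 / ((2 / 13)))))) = -5750 / 21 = -273.81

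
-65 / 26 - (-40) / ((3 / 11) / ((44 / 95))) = 7459 / 114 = 65.43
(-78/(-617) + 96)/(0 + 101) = 59310/62317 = 0.95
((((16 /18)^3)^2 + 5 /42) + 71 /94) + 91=16149935336 /174844089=92.37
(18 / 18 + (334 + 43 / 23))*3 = 23244 / 23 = 1010.61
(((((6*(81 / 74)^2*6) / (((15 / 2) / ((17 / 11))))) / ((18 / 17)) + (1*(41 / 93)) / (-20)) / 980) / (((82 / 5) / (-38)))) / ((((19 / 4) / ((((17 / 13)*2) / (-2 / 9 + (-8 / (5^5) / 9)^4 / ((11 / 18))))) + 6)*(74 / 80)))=-3510641625624275207519531250 / 918089814740491720770397471769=-0.00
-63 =-63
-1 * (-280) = 280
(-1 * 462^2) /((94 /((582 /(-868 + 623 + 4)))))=62112204 /11327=5483.55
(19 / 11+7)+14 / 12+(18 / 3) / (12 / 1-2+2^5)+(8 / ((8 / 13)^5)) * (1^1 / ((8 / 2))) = 123754987 / 3784704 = 32.70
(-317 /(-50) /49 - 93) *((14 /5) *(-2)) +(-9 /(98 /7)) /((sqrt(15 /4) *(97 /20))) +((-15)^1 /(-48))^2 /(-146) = 17008524941 /32704000 - 12 *sqrt(15) /679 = 520.01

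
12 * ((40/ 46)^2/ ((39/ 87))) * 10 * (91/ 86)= 4872000/ 22747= 214.18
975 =975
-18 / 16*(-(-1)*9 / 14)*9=-729 / 112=-6.51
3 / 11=0.27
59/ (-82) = -59/ 82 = -0.72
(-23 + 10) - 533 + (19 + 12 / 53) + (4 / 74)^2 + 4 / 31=-1184557641 / 2249267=-526.64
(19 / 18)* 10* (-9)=-95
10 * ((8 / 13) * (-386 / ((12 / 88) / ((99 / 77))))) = -2038080 / 91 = -22396.48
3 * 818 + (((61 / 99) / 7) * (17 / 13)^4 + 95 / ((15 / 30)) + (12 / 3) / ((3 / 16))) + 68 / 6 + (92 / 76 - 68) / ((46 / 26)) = 22827377597126 / 8649441801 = 2639.17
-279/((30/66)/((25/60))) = -1023/4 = -255.75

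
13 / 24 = 0.54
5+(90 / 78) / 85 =1108 / 221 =5.01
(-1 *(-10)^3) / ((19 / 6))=6000 / 19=315.79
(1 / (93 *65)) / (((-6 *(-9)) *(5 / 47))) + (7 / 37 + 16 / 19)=1183341791 / 1147401450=1.03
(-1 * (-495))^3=121287375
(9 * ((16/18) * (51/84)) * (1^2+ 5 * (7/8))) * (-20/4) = -3655/28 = -130.54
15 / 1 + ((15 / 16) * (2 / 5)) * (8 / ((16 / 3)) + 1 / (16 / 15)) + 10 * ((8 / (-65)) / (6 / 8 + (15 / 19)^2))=49554511 / 3299712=15.02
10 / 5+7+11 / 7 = 74 / 7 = 10.57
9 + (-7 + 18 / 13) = 3.38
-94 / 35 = -2.69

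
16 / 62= 8 / 31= 0.26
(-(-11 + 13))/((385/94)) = -188/385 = -0.49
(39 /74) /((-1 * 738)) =-0.00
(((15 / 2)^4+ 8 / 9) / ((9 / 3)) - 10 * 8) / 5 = 421193 / 2160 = 195.00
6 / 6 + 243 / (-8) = -235 / 8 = -29.38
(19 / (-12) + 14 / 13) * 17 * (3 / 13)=-1343 / 676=-1.99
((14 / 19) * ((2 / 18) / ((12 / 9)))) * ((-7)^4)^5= 558545864083284007 / 114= 4899525123537579.01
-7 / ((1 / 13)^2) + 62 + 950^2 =901379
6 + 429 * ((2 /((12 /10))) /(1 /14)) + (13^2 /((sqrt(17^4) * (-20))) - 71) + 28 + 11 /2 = 57675561 /5780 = 9978.47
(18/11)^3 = 5832/1331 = 4.38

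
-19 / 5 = -3.80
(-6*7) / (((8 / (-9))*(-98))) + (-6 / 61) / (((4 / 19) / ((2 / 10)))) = -9831 / 17080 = -0.58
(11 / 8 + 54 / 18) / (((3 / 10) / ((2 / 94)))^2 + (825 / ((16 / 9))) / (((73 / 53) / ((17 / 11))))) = 127750 / 21009627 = 0.01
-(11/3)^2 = -121/9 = -13.44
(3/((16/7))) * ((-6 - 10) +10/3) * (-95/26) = 12635/208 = 60.75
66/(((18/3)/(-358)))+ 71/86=-338597/86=-3937.17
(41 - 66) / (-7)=25 / 7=3.57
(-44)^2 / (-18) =-968 / 9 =-107.56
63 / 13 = 4.85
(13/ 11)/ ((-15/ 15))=-13/ 11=-1.18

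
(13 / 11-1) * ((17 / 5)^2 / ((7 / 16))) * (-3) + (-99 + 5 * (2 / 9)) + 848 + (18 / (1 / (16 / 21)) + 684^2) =468605.41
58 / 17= 3.41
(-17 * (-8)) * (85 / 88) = 1445 / 11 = 131.36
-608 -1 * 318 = -926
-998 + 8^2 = -934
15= 15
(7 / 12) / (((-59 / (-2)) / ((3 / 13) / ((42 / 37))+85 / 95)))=3797 / 174876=0.02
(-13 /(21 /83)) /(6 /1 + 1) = -1079 /147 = -7.34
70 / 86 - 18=-739 / 43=-17.19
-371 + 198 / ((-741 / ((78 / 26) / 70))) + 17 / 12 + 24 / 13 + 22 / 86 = -1639319309 / 4460820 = -367.49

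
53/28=1.89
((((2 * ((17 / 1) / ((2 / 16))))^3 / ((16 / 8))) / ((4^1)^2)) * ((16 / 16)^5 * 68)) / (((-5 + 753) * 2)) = 314432 / 11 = 28584.73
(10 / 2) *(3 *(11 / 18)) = 55 / 6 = 9.17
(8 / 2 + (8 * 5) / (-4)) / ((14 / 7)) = -3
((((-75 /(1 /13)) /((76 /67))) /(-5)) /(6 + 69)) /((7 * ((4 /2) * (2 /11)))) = 9581 /10640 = 0.90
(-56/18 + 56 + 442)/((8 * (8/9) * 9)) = 2227/288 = 7.73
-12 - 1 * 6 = -18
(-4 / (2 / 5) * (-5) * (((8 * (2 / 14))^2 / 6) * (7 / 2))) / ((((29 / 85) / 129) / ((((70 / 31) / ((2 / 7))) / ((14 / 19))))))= 138890000 / 899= 154493.88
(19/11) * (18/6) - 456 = -4959/11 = -450.82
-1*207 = -207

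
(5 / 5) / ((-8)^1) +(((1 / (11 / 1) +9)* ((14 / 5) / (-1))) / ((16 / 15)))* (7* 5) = -73511 / 88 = -835.35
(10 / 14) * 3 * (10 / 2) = 75 / 7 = 10.71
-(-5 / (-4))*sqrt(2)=-1.77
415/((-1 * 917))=-415/917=-0.45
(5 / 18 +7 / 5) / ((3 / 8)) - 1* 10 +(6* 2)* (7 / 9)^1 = 514 / 135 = 3.81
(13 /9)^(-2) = 81 /169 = 0.48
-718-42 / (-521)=-374036 / 521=-717.92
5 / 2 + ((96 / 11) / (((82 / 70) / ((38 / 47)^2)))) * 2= 24388655 / 1992518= 12.24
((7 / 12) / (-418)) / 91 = -1 / 65208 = -0.00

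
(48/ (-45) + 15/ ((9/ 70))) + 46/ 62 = 18033/ 155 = 116.34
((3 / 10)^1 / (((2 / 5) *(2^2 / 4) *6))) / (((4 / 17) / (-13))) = -221 / 32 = -6.91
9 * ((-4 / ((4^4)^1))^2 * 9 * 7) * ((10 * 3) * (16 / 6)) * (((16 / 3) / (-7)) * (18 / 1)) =-1215 / 8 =-151.88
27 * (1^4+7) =216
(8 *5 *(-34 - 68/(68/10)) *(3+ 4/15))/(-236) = 4312/177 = 24.36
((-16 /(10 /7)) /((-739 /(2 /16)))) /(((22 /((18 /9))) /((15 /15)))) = 7 /40645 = 0.00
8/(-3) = -8/3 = -2.67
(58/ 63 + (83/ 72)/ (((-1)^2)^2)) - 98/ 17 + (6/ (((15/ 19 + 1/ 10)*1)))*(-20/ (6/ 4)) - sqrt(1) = -137026555/ 1447992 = -94.63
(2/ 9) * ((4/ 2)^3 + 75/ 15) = 26/ 9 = 2.89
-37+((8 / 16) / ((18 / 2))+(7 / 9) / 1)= -217 / 6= -36.17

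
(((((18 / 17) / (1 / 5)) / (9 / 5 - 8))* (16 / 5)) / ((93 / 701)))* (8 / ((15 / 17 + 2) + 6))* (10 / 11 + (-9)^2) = -2425347840 / 1596221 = -1519.43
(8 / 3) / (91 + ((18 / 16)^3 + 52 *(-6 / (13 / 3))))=4096 / 31371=0.13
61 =61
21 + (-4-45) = -28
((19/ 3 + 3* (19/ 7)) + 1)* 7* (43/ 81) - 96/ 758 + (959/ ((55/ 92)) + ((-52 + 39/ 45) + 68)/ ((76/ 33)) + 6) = 644760470017/ 384965460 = 1674.85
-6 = -6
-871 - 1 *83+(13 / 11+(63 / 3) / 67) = -701996 / 737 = -952.50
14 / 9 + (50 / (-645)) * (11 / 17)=9904 / 6579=1.51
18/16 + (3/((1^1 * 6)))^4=19/16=1.19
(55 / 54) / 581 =55 / 31374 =0.00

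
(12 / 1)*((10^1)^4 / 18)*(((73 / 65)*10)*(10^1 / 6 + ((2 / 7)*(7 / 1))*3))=67160000 / 117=574017.09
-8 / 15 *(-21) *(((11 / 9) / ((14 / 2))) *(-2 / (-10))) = 88 / 225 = 0.39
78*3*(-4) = -936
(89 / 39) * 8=712 / 39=18.26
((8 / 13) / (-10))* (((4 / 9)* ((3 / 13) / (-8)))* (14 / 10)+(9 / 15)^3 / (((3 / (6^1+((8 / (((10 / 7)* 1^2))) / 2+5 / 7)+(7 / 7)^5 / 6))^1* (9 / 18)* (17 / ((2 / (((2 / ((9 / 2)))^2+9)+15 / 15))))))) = 8940286 / 77867278125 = 0.00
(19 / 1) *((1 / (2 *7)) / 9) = 19 / 126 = 0.15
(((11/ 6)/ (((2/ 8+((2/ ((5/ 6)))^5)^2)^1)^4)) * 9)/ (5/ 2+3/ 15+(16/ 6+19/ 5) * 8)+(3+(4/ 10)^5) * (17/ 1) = 982753395590221256357922045859116759216842172660424687/ 19204124345571454391682723496706163297381945804603125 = 51.17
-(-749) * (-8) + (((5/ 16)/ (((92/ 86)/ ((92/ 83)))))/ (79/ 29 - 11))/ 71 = -5992.00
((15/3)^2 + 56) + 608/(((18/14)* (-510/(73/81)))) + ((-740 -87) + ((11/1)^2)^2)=2582855681/185895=13894.16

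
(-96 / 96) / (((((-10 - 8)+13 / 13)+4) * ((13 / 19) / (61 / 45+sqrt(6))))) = 0.43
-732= -732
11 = 11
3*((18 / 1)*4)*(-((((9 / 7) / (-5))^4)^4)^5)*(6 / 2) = -14157147634239809780501465413937672372383448467983463218766709918733580166170248 / 3353077164822748841188787625923370388228499573110866243697217455549154293219967491214428267909397618495859205722808837890625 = -0.00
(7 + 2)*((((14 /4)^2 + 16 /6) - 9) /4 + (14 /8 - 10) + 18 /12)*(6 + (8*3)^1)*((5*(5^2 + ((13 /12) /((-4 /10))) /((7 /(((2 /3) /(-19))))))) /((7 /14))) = -757513625 /2128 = -355974.45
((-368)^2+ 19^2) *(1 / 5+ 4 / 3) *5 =3123055 / 3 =1041018.33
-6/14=-3/7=-0.43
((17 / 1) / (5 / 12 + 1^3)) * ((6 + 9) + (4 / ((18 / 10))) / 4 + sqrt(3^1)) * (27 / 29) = 324 * sqrt(3) / 29 + 5040 / 29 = 193.14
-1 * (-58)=58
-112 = -112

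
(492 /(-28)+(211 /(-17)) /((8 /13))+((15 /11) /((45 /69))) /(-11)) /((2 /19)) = -83016795 /230384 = -360.34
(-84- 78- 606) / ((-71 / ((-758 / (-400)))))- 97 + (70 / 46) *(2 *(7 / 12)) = -18304283 / 244950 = -74.73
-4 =-4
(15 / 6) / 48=5 / 96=0.05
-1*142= -142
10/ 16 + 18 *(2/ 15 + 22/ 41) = 20801/ 1640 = 12.68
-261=-261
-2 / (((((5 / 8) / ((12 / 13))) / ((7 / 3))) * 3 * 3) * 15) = -448 / 8775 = -0.05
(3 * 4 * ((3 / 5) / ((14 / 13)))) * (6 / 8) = 5.01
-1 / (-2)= 1 / 2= 0.50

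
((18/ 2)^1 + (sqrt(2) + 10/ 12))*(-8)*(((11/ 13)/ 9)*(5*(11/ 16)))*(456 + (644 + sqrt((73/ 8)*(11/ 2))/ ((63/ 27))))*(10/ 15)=-605*(6*sqrt(2) + 59)*(3*sqrt(803) + 30800)/ 58968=-21384.34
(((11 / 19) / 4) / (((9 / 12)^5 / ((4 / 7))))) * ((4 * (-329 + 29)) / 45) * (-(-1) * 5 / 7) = -6.64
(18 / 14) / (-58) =-9 / 406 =-0.02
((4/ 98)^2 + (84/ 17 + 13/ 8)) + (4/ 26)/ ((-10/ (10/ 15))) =417551143/ 63674520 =6.56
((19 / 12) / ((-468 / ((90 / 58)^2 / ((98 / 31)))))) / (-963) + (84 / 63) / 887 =2450080369 / 1627019672096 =0.00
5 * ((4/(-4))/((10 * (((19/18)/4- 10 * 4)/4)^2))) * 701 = -29071872/8185321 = -3.55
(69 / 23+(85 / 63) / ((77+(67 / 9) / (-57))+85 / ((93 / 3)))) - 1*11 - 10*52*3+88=-13116221045 / 8862413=-1479.98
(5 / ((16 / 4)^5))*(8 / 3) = 5 / 384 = 0.01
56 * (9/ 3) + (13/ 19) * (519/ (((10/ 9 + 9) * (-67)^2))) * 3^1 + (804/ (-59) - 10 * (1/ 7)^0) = 5086387933/ 35225183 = 144.40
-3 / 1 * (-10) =30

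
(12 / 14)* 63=54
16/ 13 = 1.23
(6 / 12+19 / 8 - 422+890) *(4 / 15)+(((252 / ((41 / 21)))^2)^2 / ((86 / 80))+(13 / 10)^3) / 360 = 31377285370450799431 / 43742780280000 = 717313.47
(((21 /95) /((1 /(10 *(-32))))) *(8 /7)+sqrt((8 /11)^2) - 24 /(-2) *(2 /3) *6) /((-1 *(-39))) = -0.82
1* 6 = 6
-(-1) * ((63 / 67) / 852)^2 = 441 / 362064784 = 0.00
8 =8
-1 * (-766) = 766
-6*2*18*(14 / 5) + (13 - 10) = -3009 / 5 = -601.80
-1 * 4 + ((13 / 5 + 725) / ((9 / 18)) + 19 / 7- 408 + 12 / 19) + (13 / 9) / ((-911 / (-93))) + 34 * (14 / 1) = 2767411364 / 1817445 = 1522.69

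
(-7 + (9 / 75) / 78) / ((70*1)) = -4549 / 45500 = -0.10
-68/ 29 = -2.34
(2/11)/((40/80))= 4/11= 0.36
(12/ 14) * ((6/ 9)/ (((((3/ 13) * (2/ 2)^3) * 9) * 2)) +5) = 836/ 189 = 4.42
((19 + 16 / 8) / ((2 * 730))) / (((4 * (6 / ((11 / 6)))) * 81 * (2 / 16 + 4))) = 7 / 2128680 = 0.00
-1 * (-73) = 73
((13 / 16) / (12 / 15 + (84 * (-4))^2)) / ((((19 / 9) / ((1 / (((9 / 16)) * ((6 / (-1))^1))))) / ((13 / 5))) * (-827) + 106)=845 / 278537855992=0.00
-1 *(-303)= 303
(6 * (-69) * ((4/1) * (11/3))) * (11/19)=-66792/19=-3515.37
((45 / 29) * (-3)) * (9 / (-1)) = 1215 / 29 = 41.90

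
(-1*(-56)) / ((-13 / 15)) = -840 / 13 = -64.62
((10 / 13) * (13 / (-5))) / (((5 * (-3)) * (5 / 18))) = 12 / 25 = 0.48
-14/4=-7/2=-3.50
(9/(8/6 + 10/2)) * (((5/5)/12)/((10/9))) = 81/760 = 0.11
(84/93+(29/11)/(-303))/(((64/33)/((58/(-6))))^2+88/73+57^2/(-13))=-811417467575/225573524415537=-0.00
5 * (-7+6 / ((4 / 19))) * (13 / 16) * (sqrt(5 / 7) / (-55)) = -559 * sqrt(35) / 2464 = -1.34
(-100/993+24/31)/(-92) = -5183/708009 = -0.01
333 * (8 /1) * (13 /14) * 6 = 103896 /7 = 14842.29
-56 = -56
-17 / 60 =-0.28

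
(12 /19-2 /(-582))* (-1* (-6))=7022 /1843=3.81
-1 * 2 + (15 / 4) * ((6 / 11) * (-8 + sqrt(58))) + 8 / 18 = -1774 / 99 + 45 * sqrt(58) / 22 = -2.34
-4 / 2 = -2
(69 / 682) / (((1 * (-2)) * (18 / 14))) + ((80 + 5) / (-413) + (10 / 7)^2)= 1.80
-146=-146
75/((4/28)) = 525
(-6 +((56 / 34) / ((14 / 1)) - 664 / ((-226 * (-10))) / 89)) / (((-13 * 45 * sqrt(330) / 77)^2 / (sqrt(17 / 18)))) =-0.00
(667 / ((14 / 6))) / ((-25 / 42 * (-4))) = 6003 / 50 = 120.06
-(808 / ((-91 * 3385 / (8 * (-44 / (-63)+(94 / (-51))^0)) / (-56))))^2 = -30616125177856 / 7685730459225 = -3.98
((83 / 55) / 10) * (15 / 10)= 249 / 1100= 0.23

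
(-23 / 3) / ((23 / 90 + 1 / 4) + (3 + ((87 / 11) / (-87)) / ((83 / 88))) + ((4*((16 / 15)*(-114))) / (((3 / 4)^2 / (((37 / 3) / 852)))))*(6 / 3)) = 73191060 / 206451317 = 0.35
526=526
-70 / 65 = -14 / 13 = -1.08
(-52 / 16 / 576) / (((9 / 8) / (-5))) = 65 / 2592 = 0.03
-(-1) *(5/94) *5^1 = 25/94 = 0.27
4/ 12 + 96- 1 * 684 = -1763/ 3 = -587.67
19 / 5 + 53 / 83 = 4.44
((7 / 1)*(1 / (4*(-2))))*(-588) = 1029 / 2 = 514.50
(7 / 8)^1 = 0.88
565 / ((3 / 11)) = 6215 / 3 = 2071.67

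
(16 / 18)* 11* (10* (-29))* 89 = -2271280 / 9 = -252364.44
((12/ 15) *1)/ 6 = 2/ 15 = 0.13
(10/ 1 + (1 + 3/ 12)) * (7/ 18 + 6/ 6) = 125/ 8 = 15.62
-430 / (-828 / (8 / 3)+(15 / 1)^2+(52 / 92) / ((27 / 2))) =534060 / 106139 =5.03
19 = 19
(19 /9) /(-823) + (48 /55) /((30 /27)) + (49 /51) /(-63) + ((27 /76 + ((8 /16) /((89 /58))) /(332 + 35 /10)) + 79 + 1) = 3477181227058673 /42862613537700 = 81.12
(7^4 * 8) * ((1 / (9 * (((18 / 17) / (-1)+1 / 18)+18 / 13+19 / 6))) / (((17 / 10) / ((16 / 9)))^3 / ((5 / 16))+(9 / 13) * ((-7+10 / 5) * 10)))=-70636267520000 / 3736254544443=-18.91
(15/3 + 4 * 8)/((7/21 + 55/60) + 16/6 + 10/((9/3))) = 5.10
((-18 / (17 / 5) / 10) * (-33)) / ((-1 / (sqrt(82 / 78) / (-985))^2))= -0.00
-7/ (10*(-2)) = 7/ 20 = 0.35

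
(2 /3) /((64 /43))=43 /96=0.45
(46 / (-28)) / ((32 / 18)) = -207 / 224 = -0.92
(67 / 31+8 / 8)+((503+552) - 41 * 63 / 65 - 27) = 1997717 / 2015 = 991.42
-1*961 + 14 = -947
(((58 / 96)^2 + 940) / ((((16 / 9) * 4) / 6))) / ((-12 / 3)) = -198.36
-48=-48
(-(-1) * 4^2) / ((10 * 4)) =2 / 5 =0.40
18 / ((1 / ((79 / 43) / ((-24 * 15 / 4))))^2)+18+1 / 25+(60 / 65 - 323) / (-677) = 18.52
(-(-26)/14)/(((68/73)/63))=8541/68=125.60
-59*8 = -472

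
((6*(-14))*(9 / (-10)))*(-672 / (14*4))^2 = 54432 / 5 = 10886.40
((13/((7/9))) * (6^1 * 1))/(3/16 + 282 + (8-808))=-11232/57995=-0.19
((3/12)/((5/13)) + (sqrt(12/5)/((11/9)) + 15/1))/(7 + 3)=9 * sqrt(15)/275 + 313/200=1.69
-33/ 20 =-1.65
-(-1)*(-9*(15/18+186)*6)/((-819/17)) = 19057/91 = 209.42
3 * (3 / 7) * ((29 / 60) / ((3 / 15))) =87 / 28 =3.11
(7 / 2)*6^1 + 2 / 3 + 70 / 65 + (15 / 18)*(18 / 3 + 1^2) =743 / 26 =28.58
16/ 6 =8/ 3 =2.67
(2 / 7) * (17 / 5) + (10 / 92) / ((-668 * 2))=2089329 / 2150960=0.97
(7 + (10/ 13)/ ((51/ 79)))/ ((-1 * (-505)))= 5431/ 334815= 0.02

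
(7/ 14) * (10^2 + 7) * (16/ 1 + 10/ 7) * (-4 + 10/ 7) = -2397.67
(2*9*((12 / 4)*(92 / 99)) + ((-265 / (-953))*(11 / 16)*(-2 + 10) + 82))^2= 7858989885321 / 439573156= 17878.68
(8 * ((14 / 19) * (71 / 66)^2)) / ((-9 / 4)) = -564592 / 186219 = -3.03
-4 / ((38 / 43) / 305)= -26230 / 19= -1380.53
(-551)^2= 303601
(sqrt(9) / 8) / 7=3 / 56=0.05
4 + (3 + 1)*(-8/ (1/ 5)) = -156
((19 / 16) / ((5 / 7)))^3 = 2352637 / 512000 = 4.59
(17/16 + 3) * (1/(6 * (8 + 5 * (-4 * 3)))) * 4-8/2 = -389/96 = -4.05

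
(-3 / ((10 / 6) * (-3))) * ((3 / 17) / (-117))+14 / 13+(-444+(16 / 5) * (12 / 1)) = -446999 / 1105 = -404.52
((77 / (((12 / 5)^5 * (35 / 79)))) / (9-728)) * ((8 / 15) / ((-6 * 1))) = 108625 / 402547968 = 0.00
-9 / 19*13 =-117 / 19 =-6.16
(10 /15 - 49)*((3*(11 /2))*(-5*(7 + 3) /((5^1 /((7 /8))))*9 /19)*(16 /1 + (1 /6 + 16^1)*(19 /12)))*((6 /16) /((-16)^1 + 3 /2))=-17296125 /4864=-3555.95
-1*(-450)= 450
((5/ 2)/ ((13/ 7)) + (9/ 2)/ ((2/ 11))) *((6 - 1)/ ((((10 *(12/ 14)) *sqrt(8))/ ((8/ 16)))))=9499 *sqrt(2)/ 4992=2.69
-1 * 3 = -3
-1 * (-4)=4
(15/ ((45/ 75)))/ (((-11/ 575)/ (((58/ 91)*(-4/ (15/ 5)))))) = 3335000/ 3003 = 1110.56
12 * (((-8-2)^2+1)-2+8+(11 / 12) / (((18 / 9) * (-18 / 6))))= 7693 / 6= 1282.17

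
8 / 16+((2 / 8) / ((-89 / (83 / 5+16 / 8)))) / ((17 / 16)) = 6821 / 15130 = 0.45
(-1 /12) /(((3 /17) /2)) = -17 /18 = -0.94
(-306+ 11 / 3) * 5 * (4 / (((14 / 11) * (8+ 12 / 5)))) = -249425 / 546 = -456.82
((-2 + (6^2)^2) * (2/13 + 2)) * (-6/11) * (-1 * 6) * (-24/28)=-7818.29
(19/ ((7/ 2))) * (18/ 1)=684/ 7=97.71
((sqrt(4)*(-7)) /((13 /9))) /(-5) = 126 /65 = 1.94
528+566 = 1094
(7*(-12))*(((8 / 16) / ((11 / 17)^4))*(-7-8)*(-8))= -420945840 / 14641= -28751.17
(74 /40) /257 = 37 /5140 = 0.01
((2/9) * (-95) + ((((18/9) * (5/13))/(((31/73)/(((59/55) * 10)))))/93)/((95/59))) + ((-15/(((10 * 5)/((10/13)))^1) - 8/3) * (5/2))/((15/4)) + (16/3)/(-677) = -22.92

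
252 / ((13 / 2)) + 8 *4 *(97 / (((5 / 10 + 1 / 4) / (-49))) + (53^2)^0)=-7906232 / 39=-202723.90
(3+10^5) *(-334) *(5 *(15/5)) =-501015030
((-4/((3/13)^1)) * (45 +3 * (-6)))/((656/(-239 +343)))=-3042/41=-74.20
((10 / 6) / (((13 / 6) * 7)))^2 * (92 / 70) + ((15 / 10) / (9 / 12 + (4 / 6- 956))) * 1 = 0.01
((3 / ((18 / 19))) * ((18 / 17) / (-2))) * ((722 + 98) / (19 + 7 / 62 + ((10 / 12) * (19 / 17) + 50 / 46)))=-9997686 / 153679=-65.06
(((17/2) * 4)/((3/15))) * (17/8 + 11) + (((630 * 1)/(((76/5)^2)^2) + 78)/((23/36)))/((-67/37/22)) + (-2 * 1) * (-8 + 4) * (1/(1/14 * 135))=748.59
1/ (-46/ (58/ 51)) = -0.02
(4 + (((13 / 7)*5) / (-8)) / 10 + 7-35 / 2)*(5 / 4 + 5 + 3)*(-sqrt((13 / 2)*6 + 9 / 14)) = 27417*sqrt(7770) / 6272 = 385.32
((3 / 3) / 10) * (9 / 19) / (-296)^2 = 9 / 16647040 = 0.00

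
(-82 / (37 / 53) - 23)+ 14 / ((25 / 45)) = -115.26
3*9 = 27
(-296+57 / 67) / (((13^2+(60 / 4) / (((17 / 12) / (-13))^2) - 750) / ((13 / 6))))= -74294675 / 79246662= -0.94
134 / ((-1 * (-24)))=67 / 12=5.58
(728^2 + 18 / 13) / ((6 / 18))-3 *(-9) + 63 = 20670600 / 13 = 1590046.15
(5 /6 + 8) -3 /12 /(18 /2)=317 /36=8.81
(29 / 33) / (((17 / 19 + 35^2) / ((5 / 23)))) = 2755 / 17678628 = 0.00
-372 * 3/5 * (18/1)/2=-10044/5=-2008.80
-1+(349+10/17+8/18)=53402/153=349.03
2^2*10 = 40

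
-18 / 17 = -1.06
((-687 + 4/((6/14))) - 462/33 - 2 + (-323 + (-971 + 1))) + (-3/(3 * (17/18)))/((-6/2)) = -1986.31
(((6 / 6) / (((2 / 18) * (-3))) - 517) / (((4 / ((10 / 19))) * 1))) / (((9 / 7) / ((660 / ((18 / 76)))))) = -4004000 / 27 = -148296.30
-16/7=-2.29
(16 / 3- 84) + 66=-38 / 3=-12.67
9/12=3/4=0.75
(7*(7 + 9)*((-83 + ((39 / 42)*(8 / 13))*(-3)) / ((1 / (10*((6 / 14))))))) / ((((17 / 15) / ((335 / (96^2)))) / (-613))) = 3044387875 / 3808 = 799471.61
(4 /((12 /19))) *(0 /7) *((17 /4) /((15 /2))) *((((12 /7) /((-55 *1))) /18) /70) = 0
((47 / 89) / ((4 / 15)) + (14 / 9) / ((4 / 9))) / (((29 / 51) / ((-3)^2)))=895509 / 10324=86.74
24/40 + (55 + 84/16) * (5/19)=6253/380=16.46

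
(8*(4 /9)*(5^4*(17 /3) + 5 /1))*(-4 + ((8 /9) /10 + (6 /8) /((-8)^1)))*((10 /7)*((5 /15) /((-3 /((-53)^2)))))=22517827.67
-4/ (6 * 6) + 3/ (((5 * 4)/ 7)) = 0.94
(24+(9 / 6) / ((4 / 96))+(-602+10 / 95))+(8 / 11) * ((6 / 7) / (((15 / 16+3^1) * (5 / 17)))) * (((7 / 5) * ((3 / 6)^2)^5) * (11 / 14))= -302702077 / 558600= -541.89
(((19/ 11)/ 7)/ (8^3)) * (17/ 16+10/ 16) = 513/ 630784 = 0.00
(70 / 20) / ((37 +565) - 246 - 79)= 7 / 554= 0.01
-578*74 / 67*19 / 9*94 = -126684.56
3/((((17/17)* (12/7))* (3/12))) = 7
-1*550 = -550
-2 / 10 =-0.20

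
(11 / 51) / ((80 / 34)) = 11 / 120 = 0.09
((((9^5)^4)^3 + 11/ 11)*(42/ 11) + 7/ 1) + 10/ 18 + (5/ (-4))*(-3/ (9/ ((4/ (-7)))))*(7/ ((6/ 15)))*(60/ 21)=4754889253573584982753273828882414935129484510465154027536678/ 693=6861312054218737348850323000000000000000000000000000000000.00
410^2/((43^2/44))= 4000.22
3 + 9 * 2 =21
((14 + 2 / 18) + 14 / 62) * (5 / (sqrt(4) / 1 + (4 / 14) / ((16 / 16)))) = 8750 / 279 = 31.36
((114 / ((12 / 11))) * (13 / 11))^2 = 61009 / 4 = 15252.25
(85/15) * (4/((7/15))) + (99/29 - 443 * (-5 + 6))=-79376/203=-391.01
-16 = -16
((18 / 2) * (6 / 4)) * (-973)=-26271 / 2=-13135.50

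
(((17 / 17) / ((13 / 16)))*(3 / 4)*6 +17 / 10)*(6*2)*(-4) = -22584 / 65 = -347.45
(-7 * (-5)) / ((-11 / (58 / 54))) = -3.42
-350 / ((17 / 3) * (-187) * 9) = 350 / 9537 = 0.04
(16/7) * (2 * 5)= 22.86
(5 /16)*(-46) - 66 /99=-361 /24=-15.04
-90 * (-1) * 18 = 1620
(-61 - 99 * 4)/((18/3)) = -457/6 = -76.17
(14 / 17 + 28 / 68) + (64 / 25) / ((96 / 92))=4703 / 1275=3.69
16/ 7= 2.29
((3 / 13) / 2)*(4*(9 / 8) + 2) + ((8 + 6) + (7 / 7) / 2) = 15.25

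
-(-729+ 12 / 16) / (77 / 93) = 270909 / 308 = 879.57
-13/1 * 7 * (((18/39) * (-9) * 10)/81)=140/3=46.67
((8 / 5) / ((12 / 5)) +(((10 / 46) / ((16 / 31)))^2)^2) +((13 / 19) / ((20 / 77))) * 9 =127565533727053 / 5226803036160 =24.41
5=5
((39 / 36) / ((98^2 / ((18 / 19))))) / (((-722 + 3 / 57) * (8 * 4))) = -39 / 8431236352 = -0.00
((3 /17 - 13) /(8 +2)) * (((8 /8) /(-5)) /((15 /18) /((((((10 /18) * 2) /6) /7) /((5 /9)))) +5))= 218 /19125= 0.01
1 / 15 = 0.07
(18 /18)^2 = 1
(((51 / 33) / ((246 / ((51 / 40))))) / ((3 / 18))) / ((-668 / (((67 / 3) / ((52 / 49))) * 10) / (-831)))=12.58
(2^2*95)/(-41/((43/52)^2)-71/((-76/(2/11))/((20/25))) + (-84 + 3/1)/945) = -6.34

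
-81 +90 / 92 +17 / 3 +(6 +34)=-4741 / 138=-34.36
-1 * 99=-99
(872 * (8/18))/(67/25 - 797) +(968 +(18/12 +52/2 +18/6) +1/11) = 1962212609/1965942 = 998.10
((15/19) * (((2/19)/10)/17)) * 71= 213/6137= 0.03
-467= -467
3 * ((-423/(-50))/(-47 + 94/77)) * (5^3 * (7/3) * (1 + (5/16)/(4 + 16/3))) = -106953/640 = -167.11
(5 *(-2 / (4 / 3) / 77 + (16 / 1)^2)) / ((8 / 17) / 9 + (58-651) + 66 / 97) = -2925235305 / 1353635206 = -2.16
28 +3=31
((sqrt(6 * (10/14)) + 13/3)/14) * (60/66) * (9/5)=9 * sqrt(210)/539 + 39/77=0.75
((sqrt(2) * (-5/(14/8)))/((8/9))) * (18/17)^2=-7290 * sqrt(2)/2023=-5.10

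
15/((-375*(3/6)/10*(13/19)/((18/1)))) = -1368/65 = -21.05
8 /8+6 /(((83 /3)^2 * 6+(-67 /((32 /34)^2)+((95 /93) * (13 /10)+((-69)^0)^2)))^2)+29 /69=1134554768442894338 /798819008477090901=1.42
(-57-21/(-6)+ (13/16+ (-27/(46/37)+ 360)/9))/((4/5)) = -27785/1472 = -18.88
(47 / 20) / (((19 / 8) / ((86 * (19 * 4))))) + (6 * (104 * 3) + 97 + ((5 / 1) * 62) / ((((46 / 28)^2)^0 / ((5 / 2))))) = 46056 / 5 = 9211.20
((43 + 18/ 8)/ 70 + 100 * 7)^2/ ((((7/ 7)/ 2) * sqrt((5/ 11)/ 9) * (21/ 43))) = 1654940344723 * sqrt(55)/ 1372000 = 8945602.10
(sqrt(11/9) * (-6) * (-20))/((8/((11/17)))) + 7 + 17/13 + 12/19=2208/247 + 55 * sqrt(11)/17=19.67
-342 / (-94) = 171 / 47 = 3.64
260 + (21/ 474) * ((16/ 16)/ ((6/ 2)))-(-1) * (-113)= 69685/ 474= 147.01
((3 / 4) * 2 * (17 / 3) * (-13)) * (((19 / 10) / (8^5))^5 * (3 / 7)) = -1641653637 / 52890504608140026393395200000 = -0.00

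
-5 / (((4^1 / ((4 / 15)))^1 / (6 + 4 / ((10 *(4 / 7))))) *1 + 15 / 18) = -402 / 247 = -1.63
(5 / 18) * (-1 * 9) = -5 / 2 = -2.50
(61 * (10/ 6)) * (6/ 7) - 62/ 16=4663/ 56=83.27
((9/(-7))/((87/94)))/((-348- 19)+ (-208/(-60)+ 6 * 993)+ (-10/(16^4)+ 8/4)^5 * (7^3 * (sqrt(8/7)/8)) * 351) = 4053028462238796235863915336350244708896679295419678720/138101887849969922761517187562479401588130708792278764793175461- 14234769200242957465480783001269855155651325014206054400 * sqrt(14)/19728841121424274680216741080354200226875815541754109256167923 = -0.00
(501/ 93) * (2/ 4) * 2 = 167/ 31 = 5.39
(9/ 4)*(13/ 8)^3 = 19773/ 2048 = 9.65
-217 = -217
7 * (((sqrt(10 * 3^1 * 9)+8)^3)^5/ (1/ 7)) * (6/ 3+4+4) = 323217732263629320044427.40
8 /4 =2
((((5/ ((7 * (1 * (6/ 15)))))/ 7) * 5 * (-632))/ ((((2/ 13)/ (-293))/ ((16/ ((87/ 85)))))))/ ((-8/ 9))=-38366152500/ 1421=-26999403.59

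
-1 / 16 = -0.06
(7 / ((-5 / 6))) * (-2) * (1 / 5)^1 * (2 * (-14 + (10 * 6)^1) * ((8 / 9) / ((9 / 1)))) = 20608 / 675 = 30.53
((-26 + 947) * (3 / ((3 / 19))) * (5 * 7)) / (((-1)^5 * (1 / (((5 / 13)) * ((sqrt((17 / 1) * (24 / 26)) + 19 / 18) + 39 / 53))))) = -6124650 * sqrt(663) / 169-1744504475 / 4134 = -1355139.20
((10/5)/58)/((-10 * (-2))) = 1/580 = 0.00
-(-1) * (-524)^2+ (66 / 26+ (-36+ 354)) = 3573655 / 13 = 274896.54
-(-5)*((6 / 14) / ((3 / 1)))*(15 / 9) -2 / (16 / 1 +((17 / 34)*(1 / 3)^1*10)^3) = 12791 / 11697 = 1.09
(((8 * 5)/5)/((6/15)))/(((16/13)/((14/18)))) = 455/36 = 12.64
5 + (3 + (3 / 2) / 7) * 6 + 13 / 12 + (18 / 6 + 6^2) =5407 / 84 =64.37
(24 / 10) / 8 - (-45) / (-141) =-9 / 470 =-0.02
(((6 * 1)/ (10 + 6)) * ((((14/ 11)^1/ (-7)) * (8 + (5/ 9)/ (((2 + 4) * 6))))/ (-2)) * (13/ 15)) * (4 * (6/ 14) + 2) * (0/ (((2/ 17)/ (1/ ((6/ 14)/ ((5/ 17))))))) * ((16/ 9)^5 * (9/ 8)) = 0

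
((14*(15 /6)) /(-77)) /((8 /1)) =-5 /88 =-0.06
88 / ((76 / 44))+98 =2830 / 19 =148.95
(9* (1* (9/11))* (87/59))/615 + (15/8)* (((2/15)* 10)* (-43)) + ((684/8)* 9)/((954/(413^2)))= 137474.12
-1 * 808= -808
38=38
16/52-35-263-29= -4247/13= -326.69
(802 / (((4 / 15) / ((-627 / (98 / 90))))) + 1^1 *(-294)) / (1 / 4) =-339484074 / 49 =-6928246.41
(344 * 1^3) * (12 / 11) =4128 / 11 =375.27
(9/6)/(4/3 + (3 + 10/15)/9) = 81/94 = 0.86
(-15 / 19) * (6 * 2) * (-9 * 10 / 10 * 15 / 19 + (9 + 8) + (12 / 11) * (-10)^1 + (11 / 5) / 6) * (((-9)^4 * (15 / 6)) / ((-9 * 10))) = -8881407 / 7942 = -1118.28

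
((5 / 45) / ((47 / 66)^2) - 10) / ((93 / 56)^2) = -22585472 / 6368547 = -3.55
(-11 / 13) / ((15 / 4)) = -44 / 195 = -0.23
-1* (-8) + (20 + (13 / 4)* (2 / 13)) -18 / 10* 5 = 39 / 2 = 19.50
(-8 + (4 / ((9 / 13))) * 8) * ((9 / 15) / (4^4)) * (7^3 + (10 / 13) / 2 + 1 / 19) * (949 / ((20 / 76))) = 266278231 / 2400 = 110949.26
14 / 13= 1.08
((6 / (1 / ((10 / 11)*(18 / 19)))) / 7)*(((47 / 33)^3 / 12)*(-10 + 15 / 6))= -2595575 / 1947253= -1.33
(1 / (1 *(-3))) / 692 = -1 / 2076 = -0.00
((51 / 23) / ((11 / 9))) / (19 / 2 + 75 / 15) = 918 / 7337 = 0.13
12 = 12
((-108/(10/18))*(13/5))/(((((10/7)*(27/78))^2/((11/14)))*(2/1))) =-507507/625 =-812.01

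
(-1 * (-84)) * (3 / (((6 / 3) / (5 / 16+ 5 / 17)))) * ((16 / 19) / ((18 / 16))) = 18480 / 323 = 57.21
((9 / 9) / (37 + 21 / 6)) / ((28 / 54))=1 / 21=0.05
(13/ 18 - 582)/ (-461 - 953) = 10463/ 25452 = 0.41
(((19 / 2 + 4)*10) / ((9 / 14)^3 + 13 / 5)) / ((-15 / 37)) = -4568760 / 39317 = -116.20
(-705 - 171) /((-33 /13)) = 345.09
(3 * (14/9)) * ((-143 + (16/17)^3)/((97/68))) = -13037976/28033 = -465.09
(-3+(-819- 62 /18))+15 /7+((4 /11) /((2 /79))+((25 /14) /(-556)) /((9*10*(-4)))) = -4987044169 /6164928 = -808.94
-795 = -795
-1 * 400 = -400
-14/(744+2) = -7/373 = -0.02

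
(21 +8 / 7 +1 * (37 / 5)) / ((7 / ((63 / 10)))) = 4653 / 175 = 26.59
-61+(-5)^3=-186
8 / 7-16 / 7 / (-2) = 16 / 7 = 2.29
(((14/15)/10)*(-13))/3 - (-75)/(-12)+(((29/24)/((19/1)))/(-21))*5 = -177411/26600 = -6.67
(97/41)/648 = 97/26568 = 0.00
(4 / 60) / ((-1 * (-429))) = 1 / 6435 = 0.00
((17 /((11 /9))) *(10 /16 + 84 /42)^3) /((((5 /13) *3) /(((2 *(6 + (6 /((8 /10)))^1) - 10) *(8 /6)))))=34793577 /7040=4942.27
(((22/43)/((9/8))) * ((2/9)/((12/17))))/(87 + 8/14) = 10472/6405237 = 0.00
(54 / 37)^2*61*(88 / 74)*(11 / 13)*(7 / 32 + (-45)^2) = 348710200443 / 1316978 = 264780.58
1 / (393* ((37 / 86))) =86 / 14541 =0.01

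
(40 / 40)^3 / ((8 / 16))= 2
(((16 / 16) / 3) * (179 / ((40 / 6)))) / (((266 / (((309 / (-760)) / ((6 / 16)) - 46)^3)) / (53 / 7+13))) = -5884724701926 / 81450625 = -72248.98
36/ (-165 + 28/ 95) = -3420/ 15647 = -0.22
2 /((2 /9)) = 9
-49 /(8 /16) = -98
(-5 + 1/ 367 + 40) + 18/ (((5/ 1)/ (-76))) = -437826/ 1835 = -238.60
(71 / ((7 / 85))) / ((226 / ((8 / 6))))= 12070 / 2373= 5.09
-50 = -50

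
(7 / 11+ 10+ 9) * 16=3456 / 11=314.18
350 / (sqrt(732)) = 175 * sqrt(183) / 183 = 12.94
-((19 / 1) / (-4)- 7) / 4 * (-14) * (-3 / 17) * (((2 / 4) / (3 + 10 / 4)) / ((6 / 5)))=1645 / 2992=0.55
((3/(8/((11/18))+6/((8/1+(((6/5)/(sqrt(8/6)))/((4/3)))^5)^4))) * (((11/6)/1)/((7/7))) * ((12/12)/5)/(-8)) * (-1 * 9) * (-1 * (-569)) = 830821250702701668498870025322496000000000000000000000000 * sqrt(3)/1652012393397779289979900003360018401597200529855598967698009+113726510285279196533077208574682704653593281680028133327040221641/2114575863549157491174272004300823554044416678215166678653451520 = 53.78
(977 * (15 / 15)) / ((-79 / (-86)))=84022 / 79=1063.57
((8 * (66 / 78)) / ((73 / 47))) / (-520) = -517 / 61685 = -0.01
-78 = -78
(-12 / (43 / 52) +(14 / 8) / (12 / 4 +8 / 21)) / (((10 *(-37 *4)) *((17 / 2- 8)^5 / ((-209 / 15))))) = -2381137 / 564805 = -4.22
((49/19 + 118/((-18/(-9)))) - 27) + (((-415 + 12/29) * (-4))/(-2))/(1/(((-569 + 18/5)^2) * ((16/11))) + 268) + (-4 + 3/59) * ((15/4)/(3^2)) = 12088417233113435/405114057783252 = 29.84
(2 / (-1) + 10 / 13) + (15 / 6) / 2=1 / 52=0.02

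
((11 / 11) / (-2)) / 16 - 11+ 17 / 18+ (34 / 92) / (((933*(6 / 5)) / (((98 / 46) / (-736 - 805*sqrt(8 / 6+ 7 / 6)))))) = -10.09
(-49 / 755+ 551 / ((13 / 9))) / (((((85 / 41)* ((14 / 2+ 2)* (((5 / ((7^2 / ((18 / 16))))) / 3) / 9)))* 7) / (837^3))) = 1679941532567184768 / 4171375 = 402730881919.56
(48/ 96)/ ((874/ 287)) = 287/ 1748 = 0.16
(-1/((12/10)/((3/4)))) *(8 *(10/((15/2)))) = -20/3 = -6.67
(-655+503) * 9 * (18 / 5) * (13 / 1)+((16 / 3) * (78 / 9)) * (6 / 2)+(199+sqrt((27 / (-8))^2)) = -7641763 / 120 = -63681.36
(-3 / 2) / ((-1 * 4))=3 / 8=0.38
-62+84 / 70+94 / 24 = -3413 / 60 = -56.88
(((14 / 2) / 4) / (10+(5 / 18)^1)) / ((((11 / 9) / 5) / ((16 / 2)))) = 2268 / 407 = 5.57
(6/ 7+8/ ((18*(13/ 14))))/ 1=1094/ 819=1.34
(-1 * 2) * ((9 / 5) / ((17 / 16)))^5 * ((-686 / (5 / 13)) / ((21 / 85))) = 52588481347584 / 261003125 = 201486.02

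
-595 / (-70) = 17 / 2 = 8.50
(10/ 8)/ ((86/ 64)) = 40/ 43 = 0.93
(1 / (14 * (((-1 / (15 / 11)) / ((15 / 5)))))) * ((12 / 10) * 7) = -27 / 11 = -2.45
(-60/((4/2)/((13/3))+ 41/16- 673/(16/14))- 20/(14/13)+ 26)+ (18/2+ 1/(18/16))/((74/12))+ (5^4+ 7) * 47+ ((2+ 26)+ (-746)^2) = 18502839733286/31560963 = 586257.13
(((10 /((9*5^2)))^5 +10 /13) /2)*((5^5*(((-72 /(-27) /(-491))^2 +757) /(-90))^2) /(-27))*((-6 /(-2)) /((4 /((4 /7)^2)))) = -2489060491292821772556868537 /3227234353422627454103925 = -771.27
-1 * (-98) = 98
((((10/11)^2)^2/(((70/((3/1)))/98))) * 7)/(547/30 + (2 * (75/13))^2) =1490580000/11236132963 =0.13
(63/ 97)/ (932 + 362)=0.00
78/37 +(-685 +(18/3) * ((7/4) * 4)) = -23713/37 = -640.89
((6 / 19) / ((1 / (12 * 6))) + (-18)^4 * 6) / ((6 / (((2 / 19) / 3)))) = 1329744 / 361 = 3683.50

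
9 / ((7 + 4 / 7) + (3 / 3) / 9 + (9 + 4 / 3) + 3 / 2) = 1134 / 2459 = 0.46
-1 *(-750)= 750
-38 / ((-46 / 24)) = 456 / 23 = 19.83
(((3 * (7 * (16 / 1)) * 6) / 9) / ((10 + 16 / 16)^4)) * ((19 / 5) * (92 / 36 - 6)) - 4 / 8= -922717 / 1317690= -0.70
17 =17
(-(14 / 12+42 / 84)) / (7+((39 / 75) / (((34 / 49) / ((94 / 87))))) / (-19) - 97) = 1170875 / 63257189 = 0.02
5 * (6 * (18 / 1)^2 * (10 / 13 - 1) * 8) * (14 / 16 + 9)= -2303640 / 13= -177203.08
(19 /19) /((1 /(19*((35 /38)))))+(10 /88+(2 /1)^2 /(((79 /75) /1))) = 74425 /3476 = 21.41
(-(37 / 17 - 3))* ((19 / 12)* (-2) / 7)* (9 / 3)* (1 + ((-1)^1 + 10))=-11.18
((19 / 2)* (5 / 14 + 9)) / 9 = 2489 / 252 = 9.88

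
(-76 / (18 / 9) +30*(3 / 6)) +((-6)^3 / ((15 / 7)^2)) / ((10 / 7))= -6991 / 125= -55.93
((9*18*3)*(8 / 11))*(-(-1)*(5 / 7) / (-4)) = -4860 / 77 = -63.12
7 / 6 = 1.17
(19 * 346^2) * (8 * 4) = 72787328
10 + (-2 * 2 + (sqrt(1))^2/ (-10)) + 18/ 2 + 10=249/ 10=24.90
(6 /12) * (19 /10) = 19 /20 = 0.95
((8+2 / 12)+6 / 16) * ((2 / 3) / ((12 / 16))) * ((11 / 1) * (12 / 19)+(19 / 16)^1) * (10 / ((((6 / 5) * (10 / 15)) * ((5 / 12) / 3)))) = 2534825 / 456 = 5558.83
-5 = -5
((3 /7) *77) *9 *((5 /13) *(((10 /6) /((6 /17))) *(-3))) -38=-43063 /26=-1656.27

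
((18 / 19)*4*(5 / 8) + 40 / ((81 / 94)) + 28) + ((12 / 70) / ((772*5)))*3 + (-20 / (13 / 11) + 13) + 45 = 117.87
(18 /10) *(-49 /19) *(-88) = 38808 /95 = 408.51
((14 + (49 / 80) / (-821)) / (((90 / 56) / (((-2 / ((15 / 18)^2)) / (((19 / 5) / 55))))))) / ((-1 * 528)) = 6436297 / 9359400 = 0.69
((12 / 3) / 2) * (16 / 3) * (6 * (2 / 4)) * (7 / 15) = 224 / 15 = 14.93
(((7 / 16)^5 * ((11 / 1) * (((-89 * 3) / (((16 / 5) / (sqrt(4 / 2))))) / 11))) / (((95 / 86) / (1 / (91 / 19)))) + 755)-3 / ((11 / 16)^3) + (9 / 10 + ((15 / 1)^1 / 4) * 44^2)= 106568749 / 13310-27565881 * sqrt(2) / 109051904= 8006.31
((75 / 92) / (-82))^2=5625 / 56911936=0.00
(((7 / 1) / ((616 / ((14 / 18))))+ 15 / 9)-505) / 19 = -398633 / 15048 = -26.49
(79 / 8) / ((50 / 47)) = 3713 / 400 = 9.28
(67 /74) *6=201 /37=5.43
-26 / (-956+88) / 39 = 1 / 1302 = 0.00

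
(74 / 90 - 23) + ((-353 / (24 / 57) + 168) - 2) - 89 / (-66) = -2745089 / 3960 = -693.20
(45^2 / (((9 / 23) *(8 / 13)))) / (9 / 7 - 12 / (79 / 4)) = 496041 / 40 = 12401.02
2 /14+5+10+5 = 141 /7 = 20.14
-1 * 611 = -611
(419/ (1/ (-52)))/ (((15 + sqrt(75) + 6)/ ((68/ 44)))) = -1296386/ 671 + 925990*sqrt(3)/ 2013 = -1135.27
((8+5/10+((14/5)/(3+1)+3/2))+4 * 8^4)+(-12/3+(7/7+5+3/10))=16397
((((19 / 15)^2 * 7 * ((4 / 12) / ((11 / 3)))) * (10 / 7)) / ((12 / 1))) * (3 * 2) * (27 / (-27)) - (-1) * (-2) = -1351 / 495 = -2.73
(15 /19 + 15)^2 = 90000 /361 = 249.31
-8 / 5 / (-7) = 8 / 35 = 0.23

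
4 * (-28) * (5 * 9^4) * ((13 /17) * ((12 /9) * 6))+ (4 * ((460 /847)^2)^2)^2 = -101218217373316577495874732807040 /4503147827343261174184337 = -22477214.00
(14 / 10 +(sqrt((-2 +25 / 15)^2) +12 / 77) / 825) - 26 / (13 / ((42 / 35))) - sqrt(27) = -6.20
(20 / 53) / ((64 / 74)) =185 / 424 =0.44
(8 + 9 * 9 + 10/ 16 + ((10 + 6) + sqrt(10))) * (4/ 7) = 4 * sqrt(10)/ 7 + 845/ 14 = 62.16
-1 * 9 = -9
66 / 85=0.78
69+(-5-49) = 15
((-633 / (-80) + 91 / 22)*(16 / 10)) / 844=10603 / 464200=0.02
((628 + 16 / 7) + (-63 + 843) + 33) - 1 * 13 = 10012 / 7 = 1430.29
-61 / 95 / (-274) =61 / 26030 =0.00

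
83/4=20.75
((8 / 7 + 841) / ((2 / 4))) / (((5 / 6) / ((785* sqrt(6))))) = 11106180* sqrt(6) / 7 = 3886353.43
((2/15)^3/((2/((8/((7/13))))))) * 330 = 9152/1575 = 5.81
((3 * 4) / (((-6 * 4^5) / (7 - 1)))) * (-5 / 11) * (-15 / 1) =-225 / 2816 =-0.08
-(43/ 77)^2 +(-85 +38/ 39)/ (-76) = 0.79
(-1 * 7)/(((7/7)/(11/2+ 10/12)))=-133/3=-44.33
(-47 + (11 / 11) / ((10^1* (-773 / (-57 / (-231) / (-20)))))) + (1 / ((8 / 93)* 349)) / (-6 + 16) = -390501494673 / 8309131600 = -47.00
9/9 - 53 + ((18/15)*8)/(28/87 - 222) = -2509268/48215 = -52.04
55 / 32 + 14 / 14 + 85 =2807 / 32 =87.72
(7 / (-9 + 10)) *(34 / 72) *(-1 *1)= -119 / 36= -3.31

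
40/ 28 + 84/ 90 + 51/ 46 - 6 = -12217/ 4830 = -2.53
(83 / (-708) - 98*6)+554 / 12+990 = 317219 / 708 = 448.05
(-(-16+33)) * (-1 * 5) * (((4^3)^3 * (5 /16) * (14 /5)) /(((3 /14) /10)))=2729574400 /3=909858133.33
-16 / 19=-0.84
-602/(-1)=602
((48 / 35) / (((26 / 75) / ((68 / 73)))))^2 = 599270400 / 44129449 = 13.58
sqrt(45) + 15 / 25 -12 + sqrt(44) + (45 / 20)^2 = -507 / 80 + 2*sqrt(11) + 3*sqrt(5) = 7.00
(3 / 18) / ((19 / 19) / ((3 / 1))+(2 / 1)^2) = 1 / 26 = 0.04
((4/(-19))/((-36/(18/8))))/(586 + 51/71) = 71/3165932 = 0.00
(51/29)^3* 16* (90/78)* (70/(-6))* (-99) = 36770857200/317057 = 115975.54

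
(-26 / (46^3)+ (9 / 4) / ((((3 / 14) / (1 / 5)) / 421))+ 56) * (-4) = -228763869 / 60835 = -3760.40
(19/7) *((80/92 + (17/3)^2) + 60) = 365693/1449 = 252.38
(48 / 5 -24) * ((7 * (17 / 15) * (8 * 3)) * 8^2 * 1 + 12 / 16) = -4387086 / 25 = -175483.44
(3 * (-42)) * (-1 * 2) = 252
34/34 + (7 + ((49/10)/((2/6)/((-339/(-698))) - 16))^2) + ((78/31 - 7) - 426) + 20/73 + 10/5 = -23059258824993193/54888946418800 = -420.11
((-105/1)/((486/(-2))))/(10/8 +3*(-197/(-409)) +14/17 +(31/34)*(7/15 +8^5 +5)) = 695300/48088972431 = 0.00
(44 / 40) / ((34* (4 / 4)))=11 / 340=0.03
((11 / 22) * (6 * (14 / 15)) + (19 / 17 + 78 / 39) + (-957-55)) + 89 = -77952 / 85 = -917.08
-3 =-3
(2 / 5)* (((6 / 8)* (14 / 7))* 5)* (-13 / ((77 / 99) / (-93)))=4663.29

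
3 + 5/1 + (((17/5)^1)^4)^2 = 6978882441/390625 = 17865.94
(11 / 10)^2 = 1.21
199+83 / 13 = 2670 / 13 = 205.38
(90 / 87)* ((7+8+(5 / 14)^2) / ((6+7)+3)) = 0.98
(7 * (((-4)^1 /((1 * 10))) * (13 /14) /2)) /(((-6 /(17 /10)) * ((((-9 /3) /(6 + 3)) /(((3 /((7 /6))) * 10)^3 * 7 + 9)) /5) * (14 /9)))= -11600725149 /27440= -422766.95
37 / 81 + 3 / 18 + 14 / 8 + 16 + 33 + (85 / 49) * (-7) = 88975 / 2268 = 39.23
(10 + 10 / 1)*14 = 280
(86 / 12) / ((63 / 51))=731 / 126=5.80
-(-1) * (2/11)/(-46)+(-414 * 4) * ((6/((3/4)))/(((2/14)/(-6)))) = 140773247/253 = 556416.00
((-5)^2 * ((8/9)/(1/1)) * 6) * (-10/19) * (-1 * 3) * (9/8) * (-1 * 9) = -40500/19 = -2131.58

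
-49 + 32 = -17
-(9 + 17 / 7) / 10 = -8 / 7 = -1.14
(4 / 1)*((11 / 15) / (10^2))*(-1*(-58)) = 638 / 375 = 1.70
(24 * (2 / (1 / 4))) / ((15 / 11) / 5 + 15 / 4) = 2816 / 59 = 47.73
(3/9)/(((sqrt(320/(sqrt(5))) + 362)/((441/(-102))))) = -290557309/72983165188-35476 * sqrt(5)/18245791297 + 784 * 5^(3/4)/18245791297 + 1605289 * 5^(1/4)/18245791297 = -0.00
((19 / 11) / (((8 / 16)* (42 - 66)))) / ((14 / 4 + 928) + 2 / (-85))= -1615 / 10451166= -0.00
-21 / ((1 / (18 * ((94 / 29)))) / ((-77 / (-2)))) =-1367982 / 29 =-47171.79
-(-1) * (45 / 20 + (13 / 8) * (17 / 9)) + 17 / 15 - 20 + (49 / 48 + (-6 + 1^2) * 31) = -120619 / 720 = -167.53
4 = 4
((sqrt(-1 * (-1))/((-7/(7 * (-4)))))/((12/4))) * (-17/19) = -68/57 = -1.19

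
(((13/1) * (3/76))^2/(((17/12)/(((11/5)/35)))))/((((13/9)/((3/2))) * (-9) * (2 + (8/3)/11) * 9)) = -42471/635793200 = -0.00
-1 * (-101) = 101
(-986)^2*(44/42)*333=2374102632/7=339157518.86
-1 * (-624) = 624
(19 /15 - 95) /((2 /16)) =-11248 /15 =-749.87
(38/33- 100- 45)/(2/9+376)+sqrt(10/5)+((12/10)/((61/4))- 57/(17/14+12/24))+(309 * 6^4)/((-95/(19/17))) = -1832673021917/386241020+sqrt(2) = -4743.48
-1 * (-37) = 37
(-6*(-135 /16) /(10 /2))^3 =531441 /512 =1037.97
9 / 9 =1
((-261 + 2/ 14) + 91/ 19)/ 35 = -34057/ 4655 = -7.32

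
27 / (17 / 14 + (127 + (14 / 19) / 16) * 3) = 28728 / 406823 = 0.07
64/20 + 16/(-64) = 2.95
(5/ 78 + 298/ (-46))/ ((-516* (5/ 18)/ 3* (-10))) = -34521/ 2571400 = -0.01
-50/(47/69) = -3450/47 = -73.40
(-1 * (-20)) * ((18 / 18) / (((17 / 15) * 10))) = 30 / 17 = 1.76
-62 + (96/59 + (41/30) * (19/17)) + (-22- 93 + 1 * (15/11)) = -57089749/330990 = -172.48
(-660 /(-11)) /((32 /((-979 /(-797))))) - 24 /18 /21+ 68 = 28214435 /401688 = 70.24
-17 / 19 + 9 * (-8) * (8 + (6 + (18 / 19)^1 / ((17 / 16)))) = -346609 / 323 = -1073.09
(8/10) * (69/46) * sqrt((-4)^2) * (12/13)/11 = 288/715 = 0.40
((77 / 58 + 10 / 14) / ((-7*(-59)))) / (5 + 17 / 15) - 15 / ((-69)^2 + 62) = -24488805 / 10628773064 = -0.00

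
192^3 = 7077888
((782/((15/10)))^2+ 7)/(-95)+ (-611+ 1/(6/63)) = -5919173/1710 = -3461.50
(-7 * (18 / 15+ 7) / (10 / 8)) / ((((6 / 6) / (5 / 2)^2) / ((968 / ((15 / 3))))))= -277816 / 5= -55563.20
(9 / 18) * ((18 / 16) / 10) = 9 / 160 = 0.06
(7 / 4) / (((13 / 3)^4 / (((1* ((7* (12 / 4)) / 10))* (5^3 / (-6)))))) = -99225 / 456976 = -0.22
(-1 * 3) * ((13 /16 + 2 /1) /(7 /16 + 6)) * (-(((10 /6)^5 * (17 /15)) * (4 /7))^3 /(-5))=-76765625000000 /506932535403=-151.43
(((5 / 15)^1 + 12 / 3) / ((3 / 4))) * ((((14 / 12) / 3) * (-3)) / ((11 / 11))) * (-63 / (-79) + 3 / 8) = -7.90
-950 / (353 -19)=-475 / 167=-2.84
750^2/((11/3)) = 1687500/11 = 153409.09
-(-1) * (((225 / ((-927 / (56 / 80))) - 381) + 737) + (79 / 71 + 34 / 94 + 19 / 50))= 3073502217 / 8592775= 357.68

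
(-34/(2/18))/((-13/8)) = 2448/13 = 188.31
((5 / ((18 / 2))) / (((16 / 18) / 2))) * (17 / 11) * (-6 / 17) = -15 / 22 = -0.68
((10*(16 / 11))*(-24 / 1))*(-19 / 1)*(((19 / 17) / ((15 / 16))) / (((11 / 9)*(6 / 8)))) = 17743872 / 2057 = 8626.09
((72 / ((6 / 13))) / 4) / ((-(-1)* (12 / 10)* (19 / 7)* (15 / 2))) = 91 / 57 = 1.60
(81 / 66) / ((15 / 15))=27 / 22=1.23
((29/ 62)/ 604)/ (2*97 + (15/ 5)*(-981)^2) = 29/ 108122749096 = 0.00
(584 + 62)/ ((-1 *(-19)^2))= -34/ 19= -1.79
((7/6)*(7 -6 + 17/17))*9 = 21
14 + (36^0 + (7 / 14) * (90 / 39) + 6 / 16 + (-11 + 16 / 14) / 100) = 299031 / 18200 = 16.43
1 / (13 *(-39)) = -1 / 507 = -0.00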